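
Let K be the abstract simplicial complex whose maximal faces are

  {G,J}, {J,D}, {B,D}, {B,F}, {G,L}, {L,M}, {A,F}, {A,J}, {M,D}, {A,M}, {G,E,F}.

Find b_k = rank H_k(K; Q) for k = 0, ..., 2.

Order the vertices as A < B < D < E < F < G < J < L < M. Listing each simplex with vertices in this order, K has dimension 2 with simplices:

  0-simplices (9): A, B, D, E, F, G, J, L, M
  1-simplices (13): AF, AJ, AM, BD, BF, DJ, DM, EF, EG, FG, GJ, GL, LM
  2-simplices (1): EFG

so the chain groups are C_0 ≅ Z^9, C_1 ≅ Z^13, C_2 ≅ Z^1.

The boundary map ∂_1: C_1 → C_0 sends each edge [p,q] (with p < q) to q − p.
The 9×13 boundary matrix has rank 8 and Smith normal form diag(1,1,1,1,1,1,1,1).

∂_2: C_2 → C_1 acts by ∂[p,q,r] = [q,r] − [p,r] + [p,q]. For instance
  ∂EFG = FG − EG + EF.
The resulting 13×1 matrix has rank 1, and its Smith normal form has invariant factors (1).

From H_k ≅ ker(∂_k) / im(∂_{k+1}) we obtain:

  H_0: rank C_0 − rank ∂_1 = 9 − 8 = 1, and the invariant factors of ∂_1 are all 1, so H_0 = Z.
  H_1: rank ker ∂_1 − rank ∂_2 = (13 − 8) − 1 = 4, and the invariant factors of ∂_2 are all 1, so H_1 = Z^4.
  H_2: rank ker ∂_2 − rank ∂_3 = (1 − 1) − 0 = 0, and there is no ∂_3, so H_2 = 0.

Hence the Betti numbers are b_0 = 1, b_1 = 4, b_2 = 0.

b_0 = 1, b_1 = 4, b_2 = 0.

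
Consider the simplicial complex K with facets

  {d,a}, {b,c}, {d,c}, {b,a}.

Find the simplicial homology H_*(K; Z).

H_0 ≅ Z,  H_1 ≅ Z.

Order the vertices as a < b < c < d. Listing each simplex with vertices in this order, K has dimension 1 with simplices:

  0-simplices (4): a, b, c, d
  1-simplices (4): ab, ad, bc, cd

giving chain groups C_0 ≅ Z^4, C_1 ≅ Z^4.

The boundary map ∂_1: C_1 → C_0 maps an edge to its endpoints' difference, ∂[p,q] = q − p. For instance
  ∂cd = d − c.
The 4×4 boundary matrix has rank 3 and Smith normal form diag(1,1,1).

Computing H_k = (kernel of ∂_k) / (image of ∂_{k+1}):

  H_0: rank C_0 − rank ∂_1 = 4 − 3 = 1, and the invariant factors of ∂_1 are all 1, so H_0 = Z.
  H_1: rank ker ∂_1 − rank ∂_2 = (4 − 3) − 0 = 1, and there is no ∂_2, so H_1 = Z.

As a check, the Euler characteristic is 4 − 4 = 0, which agrees with 1 − 1 = 0.
(K is a triangulation of the circle S^1.)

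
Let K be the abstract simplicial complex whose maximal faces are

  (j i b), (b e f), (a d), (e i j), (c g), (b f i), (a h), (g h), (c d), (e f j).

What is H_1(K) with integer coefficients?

H_1 ≅ Z^2.

K has 10 vertices, 15 edges, 5 triangles.
rank ∂_1 = 8, rank ∂_2 = 5 ⇒ b_1 = 15 − 8 − 5 = 2; all invariant factors of ∂_2 are 1 so no torsion. So H_1 ≅ Z^2.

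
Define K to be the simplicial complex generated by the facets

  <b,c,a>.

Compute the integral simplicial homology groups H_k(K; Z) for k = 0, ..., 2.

We work with the vertex ordering a < b < c. The simplices of K, each written with vertices in increasing order, are:

  0-simplices (3): a, b, c
  1-simplices (3): ab, ac, bc
  2-simplices (1): abc

giving chain groups C_0 ≅ Z^3, C_1 ≅ Z^3, C_2 ≅ Z^1.

Boundary ∂_1: C_1 → C_0 is given by ∂[p,q] = [q] − [p].
The resulting 3×3 matrix has rank 2, and its Smith normal form has invariant factors (1,1).

The boundary map ∂_2: C_2 → C_1 acts by ∂[p,q,r] = [q,r] − [p,r] + [p,q]. For instance
  ∂abc = bc − ac + ab.
The 3×1 boundary matrix has rank 1 and Smith normal form diag(1).

Computing H_k = (kernel of ∂_k) / (image of ∂_{k+1}):

  H_0: rank C_0 − rank ∂_1 = 3 − 2 = 1, and the invariant factors of ∂_1 are all 1, so H_0 ≅ Z.
  H_1: rank ker ∂_1 − rank ∂_2 = (3 − 2) − 1 = 0, and the invariant factors of ∂_2 are all 1, so H_1 ≅ 0.
  H_2: rank ker ∂_2 − rank ∂_3 = (1 − 1) − 0 = 0, and there is no ∂_3, so H_2 ≅ 0.

(K is a triangulation of the 2-simplex.)

H_0 = Z,  H_1 = 0,  H_2 = 0.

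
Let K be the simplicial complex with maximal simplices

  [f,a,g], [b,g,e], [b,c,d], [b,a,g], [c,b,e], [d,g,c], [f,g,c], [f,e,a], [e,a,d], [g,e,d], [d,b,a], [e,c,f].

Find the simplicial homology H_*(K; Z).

H_0 = Z,  H_1 = Z/2,  H_2 = 0.

Order the vertices as a < b < c < d < e < f < g. Listing each simplex with vertices in this order, K has dimension 2 with simplices:

  0-simplices (7): a, b, c, d, e, f, g
  1-simplices (18): ab, ad, ae, af, ag, bc, bd, be, bg, cd, ce, cf, cg, de, dg, ef, eg, fg
  2-simplices (12): abd, abg, ade, aef, afg, bcd, bce, beg, cdg, cef, cfg, deg

Hence C_0 ≅ Z^7, C_1 ≅ Z^18, C_2 ≅ Z^12.

Boundary ∂_1: C_1 → C_0 maps an edge to its endpoints' difference, ∂[p,q] = q − p.
As a 7×18 matrix over Z this has rank 6, with invariant factors (1,1,1,1,1,1).

The boundary map ∂_2: C_2 → C_1 acts by ∂[p,q,r] = [q,r] − [p,r] + [p,q]. For instance
  ∂bcd = cd − bd + bc,
  ∂cdg = dg − cg + cd.
The 18×12 boundary matrix has rank 12 and Smith normal form diag(1,1,1,1,1,1,1,1,1,1,1,2).

From H_k ≅ ker(∂_k) / im(∂_{k+1}) we obtain:

  H_0: rank C_0 − rank ∂_1 = 7 − 6 = 1, and the invariant factors of ∂_1 are all 1, so H_0 = Z.
  H_1: rank ker ∂_1 − rank ∂_2 = (18 − 6) − 12 = 0, and ∂_2 has invariant factor 2 > 1, so H_1 = Z/2.
  H_2: rank ker ∂_2 − rank ∂_3 = (12 − 12) − 0 = 0, and there is no ∂_3, so H_2 = 0.

(K is a triangulation of the real projective plane RP^2.)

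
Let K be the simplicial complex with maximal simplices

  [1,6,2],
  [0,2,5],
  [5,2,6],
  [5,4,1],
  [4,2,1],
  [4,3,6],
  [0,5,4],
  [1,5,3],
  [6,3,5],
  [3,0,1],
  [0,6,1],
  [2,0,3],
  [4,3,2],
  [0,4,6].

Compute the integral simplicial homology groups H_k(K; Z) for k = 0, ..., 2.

Order the vertices as 0 < 1 < 2 < 3 < 4 < 5 < 6. Listing each simplex with vertices in this order, K has dimension 2 with simplices:

  0-simplices (7): [0], [1], [2], [3], [4], [5], [6]
  1-simplices (21): [0,1], [0,2], [0,3], [0,4], [0,5], [0,6], [1,2], [1,3], [1,4], [1,5], [1,6], [2,3], [2,4], [2,5], [2,6], [3,4], [3,5], [3,6], [4,5], [4,6], [5,6]
  2-simplices (14): [0,1,3], [0,1,6], [0,2,3], [0,2,5], [0,4,5], [0,4,6], [1,2,4], [1,2,6], [1,3,5], [1,4,5], [2,3,4], [2,5,6], [3,4,6], [3,5,6]

so the chain groups are C_0 ≅ Z^7, C_1 ≅ Z^21, C_2 ≅ Z^14.

The boundary map ∂_1: C_1 → C_0 maps an edge to its endpoints' difference, ∂[p,q] = q − p. For instance
  ∂[3,4] = [4] − [3].
The 7×21 boundary matrix has rank 6 and Smith normal form diag(1,1,1,1,1,1).

∂_2: C_2 → C_1 maps a triangle to the signed sum of its edges. For instance
  ∂[0,4,6] = [4,6] − [0,6] + [0,4],
  ∂[0,1,6] = [1,6] − [0,6] + [0,1].
This gives a 21×14 integer matrix of rank 13; reducing to Smith normal form yields diagonal entries (1,1,1,1,1,1,1,1,1,1,1,1,1).

Reading off H_k = ker ∂_k / im ∂_{k+1}:

  H_0: rank C_0 − rank ∂_1 = 7 − 6 = 1, and the invariant factors of ∂_1 are all 1, so H_0 = Z.
  H_1: rank ker ∂_1 − rank ∂_2 = (21 − 6) − 13 = 2, and the invariant factors of ∂_2 are all 1, so H_1 = Z^2.
  H_2: rank ker ∂_2 − rank ∂_3 = (14 − 13) − 0 = 1, and there is no ∂_3, so H_2 = Z.

(K is a triangulation of the torus T^2.)

H_0 = Z,  H_1 = Z^2,  H_2 = Z.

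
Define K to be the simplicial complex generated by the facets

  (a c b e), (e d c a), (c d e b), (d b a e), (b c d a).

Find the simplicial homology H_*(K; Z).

Order the vertices as a < b < c < d < e. Listing each simplex with vertices in this order, K has dimension 3 with simplices:

  0-simplices (5): a, b, c, d, e
  1-simplices (10): ab, ac, ad, ae, bc, bd, be, cd, ce, de
  2-simplices (10): abc, abd, abe, acd, ace, ade, bcd, bce, bde, cde
  3-simplices (5): abcd, abce, abde, acde, bcde

giving chain groups C_0 ≅ Z^5, C_1 ≅ Z^10, C_2 ≅ Z^10, C_3 ≅ Z^5.

The boundary map ∂_1: C_1 → C_0 maps an edge to its endpoints' difference, ∂[p,q] = q − p.
The 5×10 boundary matrix has rank 4 and Smith normal form diag(1,1,1,1).

Boundary ∂_2: C_2 → C_1 acts by ∂[p,q,r] = [q,r] − [p,r] + [p,q]. For instance
  ∂ade = de − ae + ad,
  ∂bde = de − be + bd.
This gives a 10×10 integer matrix of rank 6; reducing to Smith normal form yields diagonal entries (1,1,1,1,1,1).

Boundary ∂_3: C_3 → C_2 sends each 3-simplex σ to the alternating sum Σ_i (−1)^i (σ with its i-th vertex removed). For instance
  ∂abcd = bcd − acd + abd − abc,
  ∂abde = bde − ade + abe − abd.
The 10×5 boundary matrix has rank 4 and Smith normal form diag(1,1,1,1).

Now H_k = ker ∂_k / im ∂_{k+1}, so:

  H_0: rank C_0 − rank ∂_1 = 5 − 4 = 1, and the invariant factors of ∂_1 are all 1, so H_0 ≅ Z.
  H_1: rank ker ∂_1 − rank ∂_2 = (10 − 4) − 6 = 0, and the invariant factors of ∂_2 are all 1, so H_1 ≅ 0.
  H_2: rank ker ∂_2 − rank ∂_3 = (10 − 6) − 4 = 0, and the invariant factors of ∂_3 are all 1, so H_2 ≅ 0.
  H_3: rank ker ∂_3 − rank ∂_4 = (5 − 4) − 0 = 1, and there is no ∂_4, so H_3 ≅ Z.

As a check, the Euler characteristic is 5 − 10 + 10 − 5 = 0, which agrees with 1 − 0 + 0 − 1 = 0.

H_0 = Z,  H_1 = 0,  H_2 = 0,  H_3 = Z.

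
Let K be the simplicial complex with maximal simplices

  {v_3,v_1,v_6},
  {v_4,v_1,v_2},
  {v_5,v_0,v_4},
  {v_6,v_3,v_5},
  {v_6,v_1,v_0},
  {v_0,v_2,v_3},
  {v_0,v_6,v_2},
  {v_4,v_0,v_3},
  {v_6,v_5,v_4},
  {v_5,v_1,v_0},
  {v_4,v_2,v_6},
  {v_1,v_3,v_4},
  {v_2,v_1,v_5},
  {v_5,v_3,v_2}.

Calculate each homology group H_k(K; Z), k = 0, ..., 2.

H_0 = Z,  H_1 = Z^2,  H_2 = Z.

Order the vertices as v_0 < v_1 < v_2 < v_3 < v_4 < v_5 < v_6. Listing each simplex with vertices in this order, K has dimension 2 with simplices:

  0-simplices (7): [v_0], [v_1], [v_2], [v_3], [v_4], [v_5], [v_6]
  1-simplices (21): (21 of them)
  2-simplices (14): (14 of them)

giving chain groups C_0 ≅ Z^7, C_1 ≅ Z^21, C_2 ≅ Z^14.

∂_1: C_1 → C_0 maps an edge to its endpoints' difference, ∂[p,q] = q − p.
The 7×21 boundary matrix has rank 6 and Smith normal form diag(1,1,1,1,1,1).

Boundary ∂_2: C_2 → C_1 sends each 2-simplex [p,q,r] to [q,r] − [p,r] + [p,q]. For instance
  ∂[v_2,v_4,v_6] = [v_4,v_6] − [v_2,v_6] + [v_2,v_4],
  ∂[v_3,v_5,v_6] = [v_5,v_6] − [v_3,v_6] + [v_3,v_5].
The resulting 21×14 matrix has rank 13, and its Smith normal form has invariant factors (1,1,1,1,1,1,1,1,1,1,1,1,1).

Now H_k = ker ∂_k / im ∂_{k+1}, so:

  H_0: rank C_0 − rank ∂_1 = 7 − 6 = 1, and the invariant factors of ∂_1 are all 1, so H_0 = Z.
  H_1: rank ker ∂_1 − rank ∂_2 = (21 − 6) − 13 = 2, and the invariant factors of ∂_2 are all 1, so H_1 = Z^2.
  H_2: rank ker ∂_2 − rank ∂_3 = (14 − 13) − 0 = 1, and there is no ∂_3, so H_2 = Z.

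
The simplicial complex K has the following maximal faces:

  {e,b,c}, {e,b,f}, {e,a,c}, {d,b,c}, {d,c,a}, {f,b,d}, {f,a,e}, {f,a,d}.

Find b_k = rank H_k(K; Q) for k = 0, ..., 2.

Order the vertices as a < b < c < d < e < f. Listing each simplex with vertices in this order, K has dimension 2 with simplices:

  0-simplices (6): a, b, c, d, e, f
  1-simplices (12): ac, ad, ae, af, bc, bd, be, bf, cd, ce, df, ef
  2-simplices (8): acd, ace, adf, aef, bcd, bce, bdf, bef

giving chain groups C_0 ≅ Z^6, C_1 ≅ Z^12, C_2 ≅ Z^8.

The boundary map ∂_1: C_1 → C_0 sends each edge [p,q] (with p < q) to q − p. For instance
  ∂be = e − b.
This gives a 6×12 integer matrix of rank 5; reducing to Smith normal form yields diagonal entries (1,1,1,1,1).

The boundary map ∂_2: C_2 → C_1 sends each 2-simplex [p,q,r] to [q,r] − [p,r] + [p,q]. For instance
  ∂ace = ce − ae + ac,
  ∂acd = cd − ad + ac.
The 12×8 boundary matrix has rank 7 and Smith normal form diag(1,1,1,1,1,1,1).

From H_k ≅ ker(∂_k) / im(∂_{k+1}) we obtain:

  H_0: rank C_0 − rank ∂_1 = 6 − 5 = 1, and the invariant factors of ∂_1 are all 1, so H_0 ≅ Z.
  H_1: rank ker ∂_1 − rank ∂_2 = (12 − 5) − 7 = 0, and the invariant factors of ∂_2 are all 1, so H_1 ≅ 0.
  H_2: rank ker ∂_2 − rank ∂_3 = (8 − 7) − 0 = 1, and there is no ∂_3, so H_2 ≅ Z.

As a check, the Euler characteristic is 6 − 12 + 8 = 2, which agrees with 1 − 0 + 1 = 2.
(K is a triangulation of the 2-sphere S^2.)

Hence the Betti numbers are b_0 = 1, b_1 = 0, b_2 = 1.

b_0 = 1, b_1 = 0, b_2 = 1.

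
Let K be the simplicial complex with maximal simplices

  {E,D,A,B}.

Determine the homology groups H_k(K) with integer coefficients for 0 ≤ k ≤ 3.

K has 4 vertices, 6 edges, 4 triangles, 1 3-simplex.
rank ∂_0 = 0, rank ∂_1 = 3 ⇒ b_0 = 4 − 0 − 3 = 1; all invariant factors of ∂_1 are 1 so no torsion. So H_0 = Z.
rank ∂_1 = 3, rank ∂_2 = 3 ⇒ b_1 = 6 − 3 − 3 = 0; all invariant factors of ∂_2 are 1 so no torsion. So H_1 = 0.
rank ∂_2 = 3, rank ∂_3 = 1 ⇒ b_2 = 4 − 3 − 1 = 0; all invariant factors of ∂_3 are 1 so no torsion. So H_2 = 0.
rank ∂_3 = 1, rank ∂_4 = 0 ⇒ b_3 = 1 − 1 − 0 = 0. So H_3 = 0.

H_0 = Z,  H_1 = 0,  H_2 = 0,  H_3 = 0.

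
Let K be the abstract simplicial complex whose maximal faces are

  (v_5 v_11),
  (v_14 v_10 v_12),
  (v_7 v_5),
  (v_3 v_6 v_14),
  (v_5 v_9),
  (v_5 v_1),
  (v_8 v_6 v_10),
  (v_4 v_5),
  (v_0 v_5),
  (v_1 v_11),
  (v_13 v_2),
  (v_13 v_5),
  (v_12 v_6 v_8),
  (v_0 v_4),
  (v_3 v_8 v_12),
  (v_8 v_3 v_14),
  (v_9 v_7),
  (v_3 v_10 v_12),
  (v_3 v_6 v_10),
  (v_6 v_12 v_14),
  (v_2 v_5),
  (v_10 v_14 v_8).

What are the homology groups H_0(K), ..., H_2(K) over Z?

H_0 ≅ Z^2,  H_1 ≅ Z^4 ⊕ Z/2Z,  H_2 = 0.

Order the vertices as v_0 < v_1 < v_2 < v_3 < v_4 < v_5 < v_6 < v_7 < v_8 < v_9 < v_10 < v_11 < v_12 < v_13 < v_14. Listing each simplex with vertices in this order, K has dimension 2 with simplices:

  0-simplices (15): [v_0], [v_1], [v_2], [v_3], [v_4], [v_5], [v_6], [v_7], [v_8], [v_9], [v_10], [v_11], [v_12], [v_13], [v_14]
  1-simplices (27): (27 of them)
  2-simplices (10): (10 of them)

giving chain groups C_0 ≅ Z^15, C_1 ≅ Z^27, C_2 ≅ Z^10.

∂_1: C_1 → C_0 maps an edge to its endpoints' difference, ∂[p,q] = q − p.
This gives a 15×27 integer matrix of rank 13; reducing to Smith normal form yields diagonal entries (1,1,1,1,1,1,1,1,1,1,1,1,1).

Boundary ∂_2: C_2 → C_1 acts by ∂[p,q,r] = [q,r] − [p,r] + [p,q]. For instance
  ∂[v_3,v_6,v_10] = [v_6,v_10] − [v_3,v_10] + [v_3,v_6],
  ∂[v_3,v_10,v_12] = [v_10,v_12] − [v_3,v_12] + [v_3,v_10].
The 27×10 boundary matrix has rank 10 and Smith normal form diag(1,1,1,1,1,1,1,1,1,2).

Now H_k = ker ∂_k / im ∂_{k+1}, so:

  H_0: rank C_0 − rank ∂_1 = 15 − 13 = 2, and the invariant factors of ∂_1 are all 1, so H_0 = Z^2.
  H_1: rank ker ∂_1 − rank ∂_2 = (27 − 13) − 10 = 4, and ∂_2 has invariant factor 2 > 1, so H_1 = Z^4 ⊕ Z/2Z.
  H_2: rank ker ∂_2 − rank ∂_3 = (10 − 10) − 0 = 0, and there is no ∂_3, so H_2 = 0.

As a check, the Euler characteristic is 15 − 27 + 10 = -2, which agrees with 2 − 4 + 0 = -2.
(K is a triangulation of the disjoint union of the real projective plane RP^2 and a wedge of 4 circles.)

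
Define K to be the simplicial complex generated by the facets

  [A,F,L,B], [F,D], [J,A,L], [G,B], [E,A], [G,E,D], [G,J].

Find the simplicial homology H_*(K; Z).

H_0 = Z,  H_1 = Z^3,  H_2 = 0,  H_3 = 0.

Fix the vertex order A < B < D < E < F < G < J < L and write every simplex with vertices in increasing order. Then dim K = 3 and the simplices of K are:

  0-simplices (8): A, B, D, E, F, G, J, L
  1-simplices (15): AB, AE, AF, AJ, AL, BF, BG, BL, DE, DF, DG, EG, FL, GJ, JL
  2-simplices (6): ABF, ABL, AFL, AJL, BFL, DEG
  3-simplices (1): ABFL

so the chain groups are C_0 ≅ Z^8, C_1 ≅ Z^15, C_2 ≅ Z^6, C_3 ≅ Z^1.

∂_1: C_1 → C_0 maps an edge to its endpoints' difference, ∂[p,q] = q − p.
The 8×15 boundary matrix has rank 7 and Smith normal form diag(1,1,1,1,1,1,1).

∂_2: C_2 → C_1 acts by ∂[p,q,r] = [q,r] − [p,r] + [p,q]. For instance
  ∂DEG = EG − DG + DE,
  ∂ABL = BL − AL + AB.
As a 15×6 matrix over Z this has rank 5, with invariant factors (1,1,1,1,1).

The boundary map ∂_3: C_3 → C_2 sends each 3-simplex σ to the alternating sum Σ_i (−1)^i (σ with its i-th vertex removed). For instance
  ∂ABFL = BFL − AFL + ABL − ABF.
The resulting 6×1 matrix has rank 1, and its Smith normal form has invariant factors (1).

From H_k ≅ ker(∂_k) / im(∂_{k+1}) we obtain:

  H_0: rank C_0 − rank ∂_1 = 8 − 7 = 1, and the invariant factors of ∂_1 are all 1, so H_0 ≅ Z.
  H_1: rank ker ∂_1 − rank ∂_2 = (15 − 7) − 5 = 3, and the invariant factors of ∂_2 are all 1, so H_1 ≅ Z^3.
  H_2: rank ker ∂_2 − rank ∂_3 = (6 − 5) − 1 = 0, and the invariant factors of ∂_3 are all 1, so H_2 ≅ 0.
  H_3: rank ker ∂_3 − rank ∂_4 = (1 − 1) − 0 = 0, and there is no ∂_4, so H_3 ≅ 0.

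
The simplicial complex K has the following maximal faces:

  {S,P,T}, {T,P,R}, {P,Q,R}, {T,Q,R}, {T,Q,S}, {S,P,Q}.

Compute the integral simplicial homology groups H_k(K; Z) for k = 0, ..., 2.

H_0 ≅ Z,  H_1 = 0,  H_2 ≅ Z.

K has 5 vertices, 9 edges, 6 triangles.
rank ∂_0 = 0, rank ∂_1 = 4 ⇒ b_0 = 5 − 0 − 4 = 1; all invariant factors of ∂_1 are 1 so no torsion. So H_0 ≅ Z.
rank ∂_1 = 4, rank ∂_2 = 5 ⇒ b_1 = 9 − 4 − 5 = 0; all invariant factors of ∂_2 are 1 so no torsion. So H_1 ≅ 0.
rank ∂_2 = 5, rank ∂_3 = 0 ⇒ b_2 = 6 − 5 − 0 = 1. So H_2 ≅ Z.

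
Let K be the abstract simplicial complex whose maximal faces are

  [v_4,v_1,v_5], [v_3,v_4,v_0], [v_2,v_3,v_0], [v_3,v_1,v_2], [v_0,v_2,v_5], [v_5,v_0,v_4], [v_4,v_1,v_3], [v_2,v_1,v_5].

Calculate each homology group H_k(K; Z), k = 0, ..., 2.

H_0 ≅ Z,  H_1 = 0,  H_2 ≅ Z.

We work with the vertex ordering v_0 < v_1 < v_2 < v_3 < v_4 < v_5. The simplices of K, each written with vertices in increasing order, are:

  0-simplices (6): [v_0], [v_1], [v_2], [v_3], [v_4], [v_5]
  1-simplices (12): [v_0,v_2], [v_0,v_3], [v_0,v_4], [v_0,v_5], [v_1,v_2], [v_1,v_3], [v_1,v_4], [v_1,v_5], [v_2,v_3], [v_2,v_5], [v_3,v_4], [v_4,v_5]
  2-simplices (8): [v_0,v_2,v_3], [v_0,v_2,v_5], [v_0,v_3,v_4], [v_0,v_4,v_5], [v_1,v_2,v_3], [v_1,v_2,v_5], [v_1,v_3,v_4], [v_1,v_4,v_5]

so the chain groups are C_0 ≅ Z^6, C_1 ≅ Z^12, C_2 ≅ Z^8.

Boundary ∂_1: C_1 → C_0 sends each edge [p,q] (with p < q) to q − p.
The resulting 6×12 matrix has rank 5, and its Smith normal form has invariant factors (1,1,1,1,1).

∂_2: C_2 → C_1 sends each 2-simplex [p,q,r] to [q,r] − [p,r] + [p,q]. For instance
  ∂[v_1,v_4,v_5] = [v_4,v_5] − [v_1,v_5] + [v_1,v_4],
  ∂[v_0,v_2,v_3] = [v_2,v_3] − [v_0,v_3] + [v_0,v_2].
As a 12×8 matrix over Z this has rank 7, with invariant factors (1,1,1,1,1,1,1).

Computing H_k = (kernel of ∂_k) / (image of ∂_{k+1}):

  H_0: rank C_0 − rank ∂_1 = 6 − 5 = 1, and the invariant factors of ∂_1 are all 1, so H_0 = Z.
  H_1: rank ker ∂_1 − rank ∂_2 = (12 − 5) − 7 = 0, and the invariant factors of ∂_2 are all 1, so H_1 = 0.
  H_2: rank ker ∂_2 − rank ∂_3 = (8 − 7) − 0 = 1, and there is no ∂_3, so H_2 = Z.

(K is a triangulation of the 2-sphere S^2.)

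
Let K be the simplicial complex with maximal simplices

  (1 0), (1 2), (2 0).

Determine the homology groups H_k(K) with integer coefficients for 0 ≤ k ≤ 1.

Take the total order 0 < 1 < 2 on the vertex set. Then K (dimension 1) consists of the simplices:

  0-simplices (3): [0], [1], [2]
  1-simplices (3): [0,1], [0,2], [1,2]

Hence C_0 ≅ Z^3, C_1 ≅ Z^3.

∂_1: C_1 → C_0 maps an edge to its endpoints' difference, ∂[p,q] = q − p.
The resulting 3×3 matrix has rank 2, and its Smith normal form has invariant factors (1,1).

From H_k ≅ ker(∂_k) / im(∂_{k+1}) we obtain:

  H_0: rank C_0 − rank ∂_1 = 3 − 2 = 1, and the invariant factors of ∂_1 are all 1, so H_0 ≅ Z.
  H_1: rank ker ∂_1 − rank ∂_2 = (3 − 2) − 0 = 1, and there is no ∂_2, so H_1 ≅ Z.

H_0 = Z,  H_1 = Z.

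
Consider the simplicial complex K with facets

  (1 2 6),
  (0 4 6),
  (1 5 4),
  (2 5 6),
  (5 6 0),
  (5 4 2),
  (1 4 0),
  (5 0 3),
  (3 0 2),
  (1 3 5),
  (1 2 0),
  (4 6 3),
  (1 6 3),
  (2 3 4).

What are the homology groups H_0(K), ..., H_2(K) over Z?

Order the vertices as 0 < 1 < 2 < 3 < 4 < 5 < 6. Listing each simplex with vertices in this order, K has dimension 2 with simplices:

  0-simplices (7): [0], [1], [2], [3], [4], [5], [6]
  1-simplices (21): [0,1], [0,2], [0,3], [0,4], [0,5], [0,6], [1,2], [1,3], [1,4], [1,5], [1,6], [2,3], [2,4], [2,5], [2,6], [3,4], [3,5], [3,6], [4,5], [4,6], [5,6]
  2-simplices (14): [0,1,2], [0,1,4], [0,2,3], [0,3,5], [0,4,6], [0,5,6], [1,2,6], [1,3,5], [1,3,6], [1,4,5], [2,3,4], [2,4,5], [2,5,6], [3,4,6]

giving chain groups C_0 ≅ Z^7, C_1 ≅ Z^21, C_2 ≅ Z^14.

The boundary map ∂_1: C_1 → C_0 sends each edge [p,q] (with p < q) to q − p.
The resulting 7×21 matrix has rank 6, and its Smith normal form has invariant factors (1,1,1,1,1,1).

The boundary map ∂_2: C_2 → C_1 sends each 2-simplex [p,q,r] to [q,r] − [p,r] + [p,q]. For instance
  ∂[0,2,3] = [2,3] − [0,3] + [0,2],
  ∂[1,4,5] = [4,5] − [1,5] + [1,4].
As a 21×14 matrix over Z this has rank 13, with invariant factors (1,1,1,1,1,1,1,1,1,1,1,1,1).

Now H_k = ker ∂_k / im ∂_{k+1}, so:

  H_0: rank C_0 − rank ∂_1 = 7 − 6 = 1, and the invariant factors of ∂_1 are all 1, so H_0 = Z.
  H_1: rank ker ∂_1 − rank ∂_2 = (21 − 6) − 13 = 2, and the invariant factors of ∂_2 are all 1, so H_1 = Z^2.
  H_2: rank ker ∂_2 − rank ∂_3 = (14 − 13) − 0 = 1, and there is no ∂_3, so H_2 = Z.

As a check, the Euler characteristic is 7 − 21 + 14 = 0, which agrees with 1 − 2 + 1 = 0.
(K is a triangulation of the torus T^2.)

H_0 ≅ Z,  H_1 ≅ Z^2,  H_2 ≅ Z.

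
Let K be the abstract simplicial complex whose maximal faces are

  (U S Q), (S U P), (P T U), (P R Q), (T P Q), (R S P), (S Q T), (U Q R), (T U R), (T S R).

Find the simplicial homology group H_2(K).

H_2 = 0.

K has 6 vertices, 15 edges, 10 triangles.
rank ∂_2 = 10, rank ∂_3 = 0 ⇒ b_2 = 10 − 10 − 0 = 0. So H_2 ≅ 0.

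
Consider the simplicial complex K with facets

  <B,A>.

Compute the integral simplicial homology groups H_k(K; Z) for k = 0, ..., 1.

H_0 = Z,  H_1 = 0.

Fix the vertex order A < B and write every simplex with vertices in increasing order. Then dim K = 1 and the simplices of K are:

  0-simplices (2): A, B
  1-simplices (1): AB

giving chain groups C_0 ≅ Z^2, C_1 ≅ Z^1.

The boundary map ∂_1: C_1 → C_0 maps an edge to its endpoints' difference, ∂[p,q] = q − p.
The resulting 2×1 matrix has rank 1, and its Smith normal form has invariant factors (1).

Computing H_k = (kernel of ∂_k) / (image of ∂_{k+1}):

  H_0: rank C_0 − rank ∂_1 = 2 − 1 = 1, and the invariant factors of ∂_1 are all 1, so H_0 = Z.
  H_1: rank ker ∂_1 − rank ∂_2 = (1 − 1) − 0 = 0, and there is no ∂_2, so H_1 = 0.

As a check, the Euler characteristic is 2 − 1 = 1, which agrees with 1 − 0 = 1.
(K is a triangulation of the 1-simplex.)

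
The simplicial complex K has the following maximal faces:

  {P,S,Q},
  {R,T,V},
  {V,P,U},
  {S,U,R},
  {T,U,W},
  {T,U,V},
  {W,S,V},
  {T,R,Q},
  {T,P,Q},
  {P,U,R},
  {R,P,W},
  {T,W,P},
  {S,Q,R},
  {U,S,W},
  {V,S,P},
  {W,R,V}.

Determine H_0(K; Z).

H_0 ≅ Z.

K has 8 vertices, 24 edges, 16 triangles.
rank ∂_0 = 0, rank ∂_1 = 7 ⇒ b_0 = 8 − 0 − 7 = 1; all invariant factors of ∂_1 are 1 so no torsion. So H_0 = Z.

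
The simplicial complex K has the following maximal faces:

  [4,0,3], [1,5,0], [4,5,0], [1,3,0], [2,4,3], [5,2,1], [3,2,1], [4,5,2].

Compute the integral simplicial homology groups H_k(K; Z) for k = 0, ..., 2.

H_0 ≅ Z,  H_1 = 0,  H_2 ≅ Z.

Fix the vertex order 0 < 1 < 2 < 3 < 4 < 5 and write every simplex with vertices in increasing order. Then dim K = 2 and the simplices of K are:

  0-simplices (6): [0], [1], [2], [3], [4], [5]
  1-simplices (12): [0,1], [0,3], [0,4], [0,5], [1,2], [1,3], [1,5], [2,3], [2,4], [2,5], [3,4], [4,5]
  2-simplices (8): [0,1,3], [0,1,5], [0,3,4], [0,4,5], [1,2,3], [1,2,5], [2,3,4], [2,4,5]

giving chain groups C_0 ≅ Z^6, C_1 ≅ Z^12, C_2 ≅ Z^8.

∂_1: C_1 → C_0 maps an edge to its endpoints' difference, ∂[p,q] = q − p. For instance
  ∂[0,1] = [1] − [0].
As a 6×12 matrix over Z this has rank 5, with invariant factors (1,1,1,1,1).

The boundary map ∂_2: C_2 → C_1 maps a triangle to the signed sum of its edges. For instance
  ∂[1,2,3] = [2,3] − [1,3] + [1,2],
  ∂[1,2,5] = [2,5] − [1,5] + [1,2].
The 12×8 boundary matrix has rank 7 and Smith normal form diag(1,1,1,1,1,1,1).

Computing H_k = (kernel of ∂_k) / (image of ∂_{k+1}):

  H_0: rank C_0 − rank ∂_1 = 6 − 5 = 1, and the invariant factors of ∂_1 are all 1, so H_0 ≅ Z.
  H_1: rank ker ∂_1 − rank ∂_2 = (12 − 5) − 7 = 0, and the invariant factors of ∂_2 are all 1, so H_1 ≅ 0.
  H_2: rank ker ∂_2 − rank ∂_3 = (8 − 7) − 0 = 1, and there is no ∂_3, so H_2 ≅ Z.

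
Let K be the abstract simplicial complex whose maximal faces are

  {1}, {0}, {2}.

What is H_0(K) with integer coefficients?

Take the total order 0 < 1 < 2 on the vertex set. Then K (dimension 0) consists of the simplices:

  0-simplices (3): [0], [1], [2]

giving chain groups C_0 ≅ Z^3.

Reading off H_k = ker ∂_k / im ∂_{k+1}:

  H_0: rank C_0 − rank ∂_1 = 3 − 0 = 3, and there is no ∂_1, so H_0 ≅ Z^3.

H_0 ≅ Z^3.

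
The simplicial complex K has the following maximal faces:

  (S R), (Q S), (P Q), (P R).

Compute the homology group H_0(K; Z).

We work with the vertex ordering P < Q < R < S. The simplices of K, each written with vertices in increasing order, are:

  0-simplices (4): P, Q, R, S
  1-simplices (4): PQ, PR, QS, RS

so the chain groups are C_0 ≅ Z^4, C_1 ≅ Z^4.

∂_1: C_1 → C_0 maps an edge to its endpoints' difference, ∂[p,q] = q − p. For instance
  ∂PR = R − P.
This gives a 4×4 integer matrix of rank 3; reducing to Smith normal form yields diagonal entries (1,1,1).

From H_k ≅ ker(∂_k) / im(∂_{k+1}) we obtain:

  H_0: rank C_0 − rank ∂_1 = 4 − 3 = 1, and the invariant factors of ∂_1 are all 1, so H_0 = Z.

H_0 ≅ Z.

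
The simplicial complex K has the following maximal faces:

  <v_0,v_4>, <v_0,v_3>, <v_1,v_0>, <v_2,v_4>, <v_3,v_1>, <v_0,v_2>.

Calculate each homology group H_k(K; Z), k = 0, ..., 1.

H_0 = Z,  H_1 = Z^2.

We work with the vertex ordering v_0 < v_1 < v_2 < v_3 < v_4. The simplices of K, each written with vertices in increasing order, are:

  0-simplices (5): [v_0], [v_1], [v_2], [v_3], [v_4]
  1-simplices (6): [v_0,v_1], [v_0,v_2], [v_0,v_3], [v_0,v_4], [v_1,v_3], [v_2,v_4]

so the chain groups are C_0 ≅ Z^5, C_1 ≅ Z^6.

The boundary map ∂_1: C_1 → C_0 sends each edge [p,q] (with p < q) to q − p. For instance
  ∂[v_0,v_3] = [v_3] − [v_0].
The resulting 5×6 matrix has rank 4, and its Smith normal form has invariant factors (1,1,1,1).

Now H_k = ker ∂_k / im ∂_{k+1}, so:

  H_0: rank C_0 − rank ∂_1 = 5 − 4 = 1, and the invariant factors of ∂_1 are all 1, so H_0 ≅ Z.
  H_1: rank ker ∂_1 − rank ∂_2 = (6 − 4) − 0 = 2, and there is no ∂_2, so H_1 ≅ Z^2.

(K is a triangulation of a wedge of 2 circles.)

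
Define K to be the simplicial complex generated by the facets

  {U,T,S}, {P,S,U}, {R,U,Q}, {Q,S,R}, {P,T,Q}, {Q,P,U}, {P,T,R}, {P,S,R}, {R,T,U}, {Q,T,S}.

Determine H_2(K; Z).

H_2 = 0.

K has 6 vertices, 15 edges, 10 triangles.
rank ∂_2 = 10, rank ∂_3 = 0 ⇒ b_2 = 10 − 10 − 0 = 0. So H_2 ≅ 0.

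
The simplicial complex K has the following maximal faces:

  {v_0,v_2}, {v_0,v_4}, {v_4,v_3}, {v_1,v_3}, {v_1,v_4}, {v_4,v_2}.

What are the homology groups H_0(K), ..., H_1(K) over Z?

H_0 ≅ Z,  H_1 ≅ Z^2.

Fix the vertex order v_0 < v_1 < v_2 < v_3 < v_4 and write every simplex with vertices in increasing order. Then dim K = 1 and the simplices of K are:

  0-simplices (5): [v_0], [v_1], [v_2], [v_3], [v_4]
  1-simplices (6): [v_0,v_2], [v_0,v_4], [v_1,v_3], [v_1,v_4], [v_2,v_4], [v_3,v_4]

Hence C_0 ≅ Z^5, C_1 ≅ Z^6.

Boundary ∂_1: C_1 → C_0 maps an edge to its endpoints' difference, ∂[p,q] = q − p. For instance
  ∂[v_0,v_4] = [v_4] − [v_0].
The 5×6 boundary matrix has rank 4 and Smith normal form diag(1,1,1,1).

From H_k ≅ ker(∂_k) / im(∂_{k+1}) we obtain:

  H_0: rank C_0 − rank ∂_1 = 5 − 4 = 1, and the invariant factors of ∂_1 are all 1, so H_0 = Z.
  H_1: rank ker ∂_1 − rank ∂_2 = (6 − 4) − 0 = 2, and there is no ∂_2, so H_1 = Z^2.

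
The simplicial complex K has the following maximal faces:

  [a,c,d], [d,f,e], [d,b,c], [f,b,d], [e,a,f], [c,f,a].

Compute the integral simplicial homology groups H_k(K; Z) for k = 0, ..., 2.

H_0 = Z,  H_1 = Z,  H_2 = 0.

Fix the vertex order a < b < c < d < e < f and write every simplex with vertices in increasing order. Then dim K = 2 and the simplices of K are:

  0-simplices (6): a, b, c, d, e, f
  1-simplices (12): ac, ad, ae, af, bc, bd, bf, cd, cf, de, df, ef
  2-simplices (6): acd, acf, aef, bcd, bdf, def

Hence C_0 ≅ Z^6, C_1 ≅ Z^12, C_2 ≅ Z^6.

Boundary ∂_1: C_1 → C_0 is given by ∂[p,q] = [q] − [p]. For instance
  ∂af = f − a.
This gives a 6×12 integer matrix of rank 5; reducing to Smith normal form yields diagonal entries (1,1,1,1,1).

Boundary ∂_2: C_2 → C_1 acts by ∂[p,q,r] = [q,r] − [p,r] + [p,q]. For instance
  ∂def = ef − df + de,
  ∂bdf = df − bf + bd.
The resulting 12×6 matrix has rank 6, and its Smith normal form has invariant factors (1,1,1,1,1,1).

From H_k ≅ ker(∂_k) / im(∂_{k+1}) we obtain:

  H_0: rank C_0 − rank ∂_1 = 6 − 5 = 1, and the invariant factors of ∂_1 are all 1, so H_0 = Z.
  H_1: rank ker ∂_1 − rank ∂_2 = (12 − 5) − 6 = 1, and the invariant factors of ∂_2 are all 1, so H_1 = Z.
  H_2: rank ker ∂_2 − rank ∂_3 = (6 − 6) − 0 = 0, and there is no ∂_3, so H_2 = 0.

As a check, the Euler characteristic is 6 − 12 + 6 = 0, which agrees with 1 − 1 + 0 = 0.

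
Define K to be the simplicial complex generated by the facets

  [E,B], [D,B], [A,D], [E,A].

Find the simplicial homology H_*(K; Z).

Fix the vertex order A < B < D < E and write every simplex with vertices in increasing order. Then dim K = 1 and the simplices of K are:

  0-simplices (4): A, B, D, E
  1-simplices (4): AD, AE, BD, BE

Hence C_0 ≅ Z^4, C_1 ≅ Z^4.

∂_1: C_1 → C_0 sends each edge [p,q] (with p < q) to q − p. For instance
  ∂AE = E − A.
The resulting 4×4 matrix has rank 3, and its Smith normal form has invariant factors (1,1,1).

Computing H_k = (kernel of ∂_k) / (image of ∂_{k+1}):

  H_0: rank C_0 − rank ∂_1 = 4 − 3 = 1, and the invariant factors of ∂_1 are all 1, so H_0 ≅ Z.
  H_1: rank ker ∂_1 − rank ∂_2 = (4 − 3) − 0 = 1, and there is no ∂_2, so H_1 ≅ Z.

H_0 ≅ Z,  H_1 ≅ Z.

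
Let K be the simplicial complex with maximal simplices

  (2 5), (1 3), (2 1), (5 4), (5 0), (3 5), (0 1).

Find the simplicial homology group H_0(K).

Order the vertices as 0 < 1 < 2 < 3 < 4 < 5. Listing each simplex with vertices in this order, K has dimension 1 with simplices:

  0-simplices (6): [0], [1], [2], [3], [4], [5]
  1-simplices (7): [0,1], [0,5], [1,2], [1,3], [2,5], [3,5], [4,5]

Hence C_0 ≅ Z^6, C_1 ≅ Z^7.

The boundary map ∂_1: C_1 → C_0 is given by ∂[p,q] = [q] − [p].
As a 6×7 matrix over Z this has rank 5, with invariant factors (1,1,1,1,1).

Computing H_k = (kernel of ∂_k) / (image of ∂_{k+1}):

  H_0: rank C_0 − rank ∂_1 = 6 − 5 = 1, and the invariant factors of ∂_1 are all 1, so H_0 ≅ Z.

H_0 ≅ Z.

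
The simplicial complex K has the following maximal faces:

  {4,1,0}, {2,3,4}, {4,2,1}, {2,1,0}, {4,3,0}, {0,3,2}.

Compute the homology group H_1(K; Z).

H_1 ≅ 0.

Fix the vertex order 0 < 1 < 2 < 3 < 4 and write every simplex with vertices in increasing order. Then dim K = 2 and the simplices of K are:

  0-simplices (5): [0], [1], [2], [3], [4]
  1-simplices (9): [0,1], [0,2], [0,3], [0,4], [1,2], [1,4], [2,3], [2,4], [3,4]
  2-simplices (6): [0,1,2], [0,1,4], [0,2,3], [0,3,4], [1,2,4], [2,3,4]

Hence C_0 ≅ Z^5, C_1 ≅ Z^9, C_2 ≅ Z^6.

Boundary ∂_1: C_1 → C_0 maps an edge to its endpoints' difference, ∂[p,q] = q − p. For instance
  ∂[1,4] = [4] − [1].
This gives a 5×9 integer matrix of rank 4; reducing to Smith normal form yields diagonal entries (1,1,1,1).

The boundary map ∂_2: C_2 → C_1 maps a triangle to the signed sum of its edges. For instance
  ∂[0,2,3] = [2,3] − [0,3] + [0,2],
  ∂[0,1,2] = [1,2] − [0,2] + [0,1].
As a 9×6 matrix over Z this has rank 5, with invariant factors (1,1,1,1,1).

Now H_k = ker ∂_k / im ∂_{k+1}, so:

  H_1: rank ker ∂_1 − rank ∂_2 = (9 − 4) − 5 = 0, and the invariant factors of ∂_2 are all 1, so H_1 ≅ 0.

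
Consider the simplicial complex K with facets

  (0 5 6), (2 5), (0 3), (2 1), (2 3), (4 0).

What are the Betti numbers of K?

We work with the vertex ordering 0 < 1 < 2 < 3 < 4 < 5 < 6. The simplices of K, each written with vertices in increasing order, are:

  0-simplices (7): [0], [1], [2], [3], [4], [5], [6]
  1-simplices (8): [0,3], [0,4], [0,5], [0,6], [1,2], [2,3], [2,5], [5,6]
  2-simplices (1): [0,5,6]

so the chain groups are C_0 ≅ Z^7, C_1 ≅ Z^8, C_2 ≅ Z^1.

Boundary ∂_1: C_1 → C_0 is given by ∂[p,q] = [q] − [p]. For instance
  ∂[0,4] = [4] − [0].
The 7×8 boundary matrix has rank 6 and Smith normal form diag(1,1,1,1,1,1).

The boundary map ∂_2: C_2 → C_1 maps a triangle to the signed sum of its edges. For instance
  ∂[0,5,6] = [5,6] − [0,6] + [0,5].
This gives a 8×1 integer matrix of rank 1; reducing to Smith normal form yields diagonal entries (1).

Computing H_k = (kernel of ∂_k) / (image of ∂_{k+1}):

  H_0: rank C_0 − rank ∂_1 = 7 − 6 = 1, and the invariant factors of ∂_1 are all 1, so H_0 ≅ Z.
  H_1: rank ker ∂_1 − rank ∂_2 = (8 − 6) − 1 = 1, and the invariant factors of ∂_2 are all 1, so H_1 ≅ Z.
  H_2: rank ker ∂_2 − rank ∂_3 = (1 − 1) − 0 = 0, and there is no ∂_3, so H_2 ≅ 0.

Hence the Betti numbers are b_0 = 1, b_1 = 1, b_2 = 0.

b_0 = 1, b_1 = 1, b_2 = 0.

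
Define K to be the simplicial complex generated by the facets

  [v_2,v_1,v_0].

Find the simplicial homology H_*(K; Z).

Fix the vertex order v_0 < v_1 < v_2 and write every simplex with vertices in increasing order. Then dim K = 2 and the simplices of K are:

  0-simplices (3): [v_0], [v_1], [v_2]
  1-simplices (3): [v_0,v_1], [v_0,v_2], [v_1,v_2]
  2-simplices (1): [v_0,v_1,v_2]

Hence C_0 ≅ Z^3, C_1 ≅ Z^3, C_2 ≅ Z^1.

The boundary map ∂_1: C_1 → C_0 is given by ∂[p,q] = [q] − [p]. For instance
  ∂[v_0,v_1] = [v_1] − [v_0].
As a 3×3 matrix over Z this has rank 2, with invariant factors (1,1).

The boundary map ∂_2: C_2 → C_1 sends each 2-simplex [p,q,r] to [q,r] − [p,r] + [p,q]. For instance
  ∂[v_0,v_1,v_2] = [v_1,v_2] − [v_0,v_2] + [v_0,v_1].
The 3×1 boundary matrix has rank 1 and Smith normal form diag(1).

Now H_k = ker ∂_k / im ∂_{k+1}, so:

  H_0: rank C_0 − rank ∂_1 = 3 − 2 = 1, and the invariant factors of ∂_1 are all 1, so H_0 ≅ Z.
  H_1: rank ker ∂_1 − rank ∂_2 = (3 − 2) − 1 = 0, and the invariant factors of ∂_2 are all 1, so H_1 ≅ 0.
  H_2: rank ker ∂_2 − rank ∂_3 = (1 − 1) − 0 = 0, and there is no ∂_3, so H_2 ≅ 0.

As a check, the Euler characteristic is 3 − 3 + 1 = 1, which agrees with 1 − 0 + 0 = 1.
(K is a triangulation of the 2-simplex.)

H_0 = Z,  H_1 = 0,  H_2 = 0.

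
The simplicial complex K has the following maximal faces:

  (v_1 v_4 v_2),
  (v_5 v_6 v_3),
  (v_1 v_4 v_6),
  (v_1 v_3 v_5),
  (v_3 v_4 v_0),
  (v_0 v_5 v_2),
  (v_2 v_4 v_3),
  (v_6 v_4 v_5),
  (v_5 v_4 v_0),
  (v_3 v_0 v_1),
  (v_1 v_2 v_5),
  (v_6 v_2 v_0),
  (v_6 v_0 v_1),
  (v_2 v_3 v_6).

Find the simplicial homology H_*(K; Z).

H_0 = Z,  H_1 = Z^2,  H_2 = Z.

K has 7 vertices, 21 edges, 14 triangles.
rank ∂_0 = 0, rank ∂_1 = 6 ⇒ b_0 = 7 − 0 − 6 = 1; all invariant factors of ∂_1 are 1 so no torsion. So H_0 = Z.
rank ∂_1 = 6, rank ∂_2 = 13 ⇒ b_1 = 21 − 6 − 13 = 2; all invariant factors of ∂_2 are 1 so no torsion. So H_1 = Z^2.
rank ∂_2 = 13, rank ∂_3 = 0 ⇒ b_2 = 14 − 13 − 0 = 1. So H_2 = Z.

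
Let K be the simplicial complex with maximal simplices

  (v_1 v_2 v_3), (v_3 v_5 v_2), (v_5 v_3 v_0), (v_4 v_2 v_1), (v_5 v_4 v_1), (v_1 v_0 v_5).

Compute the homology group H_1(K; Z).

Fix the vertex order v_0 < v_1 < v_2 < v_3 < v_4 < v_5 and write every simplex with vertices in increasing order. Then dim K = 2 and the simplices of K are:

  0-simplices (6): [v_0], [v_1], [v_2], [v_3], [v_4], [v_5]
  1-simplices (12): [v_0,v_1], [v_0,v_3], [v_0,v_5], [v_1,v_2], [v_1,v_3], [v_1,v_4], [v_1,v_5], [v_2,v_3], [v_2,v_4], [v_2,v_5], [v_3,v_5], [v_4,v_5]
  2-simplices (6): [v_0,v_1,v_5], [v_0,v_3,v_5], [v_1,v_2,v_3], [v_1,v_2,v_4], [v_1,v_4,v_5], [v_2,v_3,v_5]

so the chain groups are C_0 ≅ Z^6, C_1 ≅ Z^12, C_2 ≅ Z^6.

Boundary ∂_1: C_1 → C_0 maps an edge to its endpoints' difference, ∂[p,q] = q − p. For instance
  ∂[v_0,v_5] = [v_5] − [v_0].
This gives a 6×12 integer matrix of rank 5; reducing to Smith normal form yields diagonal entries (1,1,1,1,1).

∂_2: C_2 → C_1 sends each 2-simplex [p,q,r] to [q,r] − [p,r] + [p,q]. For instance
  ∂[v_1,v_2,v_4] = [v_2,v_4] − [v_1,v_4] + [v_1,v_2],
  ∂[v_1,v_4,v_5] = [v_4,v_5] − [v_1,v_5] + [v_1,v_4].
As a 12×6 matrix over Z this has rank 6, with invariant factors (1,1,1,1,1,1).

From H_k ≅ ker(∂_k) / im(∂_{k+1}) we obtain:

  H_1: rank ker ∂_1 − rank ∂_2 = (12 − 5) − 6 = 1, and the invariant factors of ∂_2 are all 1, so H_1 = Z.

(K is a triangulation of the cylinder S^1 x I.)

H_1 ≅ Z.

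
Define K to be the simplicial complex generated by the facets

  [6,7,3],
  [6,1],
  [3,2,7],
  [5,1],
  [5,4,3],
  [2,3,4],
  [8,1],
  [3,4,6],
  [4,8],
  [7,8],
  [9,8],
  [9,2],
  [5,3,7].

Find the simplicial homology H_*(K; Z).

Fix the vertex order 1 < 2 < 3 < 4 < 5 < 6 < 7 < 8 < 9 and write every simplex with vertices in increasing order. Then dim K = 2 and the simplices of K are:

  0-simplices (9): [1], [2], [3], [4], [5], [6], [7], [8], [9]
  1-simplices (18): [1,5], [1,6], [1,8], [2,3], [2,4], [2,7], [2,9], [3,4], [3,5], [3,6], [3,7], [4,5], [4,6], [4,8], [5,7], [6,7], [7,8], [8,9]
  2-simplices (6): [2,3,4], [2,3,7], [3,4,5], [3,4,6], [3,5,7], [3,6,7]

so the chain groups are C_0 ≅ Z^9, C_1 ≅ Z^18, C_2 ≅ Z^6.

∂_1: C_1 → C_0 is given by ∂[p,q] = [q] − [p]. For instance
  ∂[1,6] = [6] − [1].
As a 9×18 matrix over Z this has rank 8, with invariant factors (1,1,1,1,1,1,1,1).

The boundary map ∂_2: C_2 → C_1 sends each 2-simplex [p,q,r] to [q,r] − [p,r] + [p,q]. For instance
  ∂[3,4,6] = [4,6] − [3,6] + [3,4],
  ∂[3,6,7] = [6,7] − [3,7] + [3,6].
As a 18×6 matrix over Z this has rank 6, with invariant factors (1,1,1,1,1,1).

Computing H_k = (kernel of ∂_k) / (image of ∂_{k+1}):

  H_0: rank C_0 − rank ∂_1 = 9 − 8 = 1, and the invariant factors of ∂_1 are all 1, so H_0 ≅ Z.
  H_1: rank ker ∂_1 − rank ∂_2 = (18 − 8) − 6 = 4, and the invariant factors of ∂_2 are all 1, so H_1 ≅ Z^4.
  H_2: rank ker ∂_2 − rank ∂_3 = (6 − 6) − 0 = 0, and there is no ∂_3, so H_2 ≅ 0.

H_0 = Z,  H_1 = Z^4,  H_2 = 0.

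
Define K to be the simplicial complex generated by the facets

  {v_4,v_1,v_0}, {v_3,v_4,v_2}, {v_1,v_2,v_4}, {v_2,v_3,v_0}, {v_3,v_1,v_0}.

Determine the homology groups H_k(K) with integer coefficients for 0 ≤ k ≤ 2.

H_0 = Z,  H_1 = Z,  H_2 = 0.

Fix the vertex order v_0 < v_1 < v_2 < v_3 < v_4 and write every simplex with vertices in increasing order. Then dim K = 2 and the simplices of K are:

  0-simplices (5): [v_0], [v_1], [v_2], [v_3], [v_4]
  1-simplices (10): [v_0,v_1], [v_0,v_2], [v_0,v_3], [v_0,v_4], [v_1,v_2], [v_1,v_3], [v_1,v_4], [v_2,v_3], [v_2,v_4], [v_3,v_4]
  2-simplices (5): [v_0,v_1,v_3], [v_0,v_1,v_4], [v_0,v_2,v_3], [v_1,v_2,v_4], [v_2,v_3,v_4]

so the chain groups are C_0 ≅ Z^5, C_1 ≅ Z^10, C_2 ≅ Z^5.

The boundary map ∂_1: C_1 → C_0 is given by ∂[p,q] = [q] − [p]. For instance
  ∂[v_2,v_4] = [v_4] − [v_2].
This gives a 5×10 integer matrix of rank 4; reducing to Smith normal form yields diagonal entries (1,1,1,1).

∂_2: C_2 → C_1 maps a triangle to the signed sum of its edges. For instance
  ∂[v_0,v_1,v_4] = [v_1,v_4] − [v_0,v_4] + [v_0,v_1],
  ∂[v_2,v_3,v_4] = [v_3,v_4] − [v_2,v_4] + [v_2,v_3].
The resulting 10×5 matrix has rank 5, and its Smith normal form has invariant factors (1,1,1,1,1).

Reading off H_k = ker ∂_k / im ∂_{k+1}:

  H_0: rank C_0 − rank ∂_1 = 5 − 4 = 1, and the invariant factors of ∂_1 are all 1, so H_0 ≅ Z.
  H_1: rank ker ∂_1 − rank ∂_2 = (10 − 4) − 5 = 1, and the invariant factors of ∂_2 are all 1, so H_1 ≅ Z.
  H_2: rank ker ∂_2 − rank ∂_3 = (5 − 5) − 0 = 0, and there is no ∂_3, so H_2 ≅ 0.

As a check, the Euler characteristic is 5 − 10 + 5 = 0, which agrees with 1 − 1 + 0 = 0.
(K is a triangulation of the Möbius band.)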